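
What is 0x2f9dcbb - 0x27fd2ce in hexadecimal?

0x7a09ed

Subtract column by column in base 16:
  b-e → d (borrow)
  b-c-1 → e (borrow)
  c-2-1 → 9
  d-d → 0
  9-f → a (borrow)
  f-7-1 → 7
  2-2 → 0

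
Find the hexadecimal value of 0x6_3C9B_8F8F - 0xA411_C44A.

0x59889CB45

Subtract column by column in base 16:
  F-A → 5
  8-4 → 4
  F-4 → B
  8-C → C (borrow)
  B-1-1 → 9
  9-1 → 8
  C-4 → 8
  3-A → 9 (borrow)
  6-0-1 → 5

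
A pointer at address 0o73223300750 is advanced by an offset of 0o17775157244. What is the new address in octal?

0o113220460214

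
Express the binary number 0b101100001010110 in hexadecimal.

0x5856

Group the bits into nibbles: 0101 1000 0101 0110 → 5856.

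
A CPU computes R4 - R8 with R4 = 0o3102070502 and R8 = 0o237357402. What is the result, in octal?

Subtract column by column in base 8:
  2-2 → 0
  0-0 → 0
  5-4 → 1
  0-7 → 1 (borrow)
  7-5-1 → 1
  0-3 → 5 (borrow)
  2-7-1 → 2 (borrow)
  0-3-1 → 4 (borrow)
  1-2-1 → 6 (borrow)
  3-0-1 → 2

0o2642511100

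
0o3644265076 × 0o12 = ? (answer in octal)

0o46153423154

Multiply each base-8 digit by 10, carrying:
  6×10 = 60 → write 4 carry 7
  7×10+7 = 77 → write 5 carry 9
  0×10+9 = 9 → write 1 carry 1
  5×10+1 = 51 → write 3 carry 6
  6×10+6 = 66 → write 2 carry 8
  2×10+8 = 28 → write 4 carry 3
  4×10+3 = 43 → write 3 carry 5
  4×10+5 = 45 → write 5 carry 5
  6×10+5 = 65 → write 1 carry 8
  3×10+8 = 38 → write 6 carry 4
  remaining carry: 4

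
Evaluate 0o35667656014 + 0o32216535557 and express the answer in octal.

Add column by column in base 8, right to left:
  4+7 = 3 carry 1
  1+5+1 = 7
  0+5 = 5
  6+5 = 3 carry 1
  5+3+1 = 1 carry 1
  6+5+1 = 4 carry 1
  7+6+1 = 6 carry 1
  6+1+1 = 0 carry 1
  6+2+1 = 1 carry 1
  5+2+1 = 0 carry 1
  3+3+1 = 7

0o70106413573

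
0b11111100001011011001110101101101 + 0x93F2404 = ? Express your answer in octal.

0b11111100001011011001110101101101 = 0o37413316555 in octal.
0x93F2404 = 0o1117622004 in octal.
Add column by column in base 8, right to left:
  5+4 = 1 carry 1
  5+0+1 = 6
  5+0 = 5
  6+2 = 0 carry 1
  1+2+1 = 4
  3+6 = 1 carry 1
  3+7+1 = 3 carry 1
  1+1+1 = 3
  4+1 = 5
  7+1 = 0 carry 1
  3+0+1 = 4

0o40533140561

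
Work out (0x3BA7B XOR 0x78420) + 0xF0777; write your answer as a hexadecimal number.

First 0x3BA7B XOR 0x78420 = 0x43E5B.
Add column by column in base 16, right to left:
  B+7 = 2 carry 1
  5+7+1 = D
  E+7 = 5 carry 1
  3+0+1 = 4
  4+F = 3 carry 1
  final carry 1

0x1345D2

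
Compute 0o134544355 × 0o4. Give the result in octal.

0o562621664

Multiply each base-8 digit by 4, carrying:
  5×4 = 20 → write 4 carry 2
  5×4+2 = 22 → write 6 carry 2
  3×4+2 = 14 → write 6 carry 1
  4×4+1 = 17 → write 1 carry 2
  4×4+2 = 18 → write 2 carry 2
  5×4+2 = 22 → write 6 carry 2
  4×4+2 = 18 → write 2 carry 2
  3×4+2 = 14 → write 6 carry 1
  1×4+1 = 5 → write 5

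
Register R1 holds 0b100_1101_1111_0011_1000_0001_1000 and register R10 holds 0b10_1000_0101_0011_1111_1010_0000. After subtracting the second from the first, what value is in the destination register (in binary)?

Subtract column by column in base 2:
  0-0 → 0
  0-0 → 0
  0-0 → 0
  1-0 → 1
  1-0 → 1
  0-1 → 1 (borrow)
  0-0-1 → 1 (borrow)
  0-1-1 → 0 (borrow)
  0-1-1 → 0 (borrow)
  0-1-1 → 0 (borrow)
  0-1-1 → 0 (borrow)
  1-1-1 → 1 (borrow)
  1-1-1 → 1 (borrow)
  1-1-1 → 1 (borrow)
  0-0-1 → 1 (borrow)
  0-0-1 → 1 (borrow)
  1-1-1 → 1 (borrow)
  1-0-1 → 0
  1-1 → 0
  1-0 → 1
  1-0 → 1
  0-0 → 0
  1-0 → 1
  1-1 → 0
  0-0 → 0
  0-1 → 1 (borrow)
  1-0-1 → 0

0b10010110011111100001111000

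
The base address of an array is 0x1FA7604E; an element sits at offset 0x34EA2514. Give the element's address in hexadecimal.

0x54918562

Add column by column in base 16, right to left:
  E+4 = 2 carry 1
  4+1+1 = 6
  0+5 = 5
  6+2 = 8
  7+A = 1 carry 1
  A+E+1 = 9 carry 1
  F+4+1 = 4 carry 1
  1+3+1 = 5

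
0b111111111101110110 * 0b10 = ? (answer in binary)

0b1111111111011101100

Multiply each base-2 digit by 2, carrying:
  0×2 = 0 → write 0
  1×2 = 2 → write 0 carry 1
  1×2+1 = 3 → write 1 carry 1
  0×2+1 = 1 → write 1
  1×2 = 2 → write 0 carry 1
  1×2+1 = 3 → write 1 carry 1
  1×2+1 = 3 → write 1 carry 1
  0×2+1 = 1 → write 1
  1×2 = 2 → write 0 carry 1
  1×2+1 = 3 → write 1 carry 1
  1×2+1 = 3 → write 1 carry 1
  1×2+1 = 3 → write 1 carry 1
  1×2+1 = 3 → write 1 carry 1
  1×2+1 = 3 → write 1 carry 1
  1×2+1 = 3 → write 1 carry 1
  1×2+1 = 3 → write 1 carry 1
  1×2+1 = 3 → write 1 carry 1
  1×2+1 = 3 → write 1 carry 1
  remaining carry: 1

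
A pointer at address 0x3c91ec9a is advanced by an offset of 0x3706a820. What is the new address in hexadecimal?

0x739894ba

Add column by column in base 16, right to left:
  a+0 = a
  9+2 = b
  c+8 = 4 carry 1
  e+a+1 = 9 carry 1
  1+6+1 = 8
  9+0 = 9
  c+7 = 3 carry 1
  3+3+1 = 7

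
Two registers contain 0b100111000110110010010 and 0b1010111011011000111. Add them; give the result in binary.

0b110010000010001011001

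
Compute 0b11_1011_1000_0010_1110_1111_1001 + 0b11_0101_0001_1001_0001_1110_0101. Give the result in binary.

0b111000010011100000011011110

Add column by column in base 2, right to left:
  1+1 = 0 carry 1
  0+0+1 = 1
  0+1 = 1
  1+0 = 1
  1+0 = 1
  1+1 = 0 carry 1
  1+1+1 = 1 carry 1
  1+1+1 = 1 carry 1
  0+1+1 = 0 carry 1
  1+0+1 = 0 carry 1
  1+0+1 = 0 carry 1
  1+0+1 = 0 carry 1
  0+1+1 = 0 carry 1
  1+0+1 = 0 carry 1
  0+0+1 = 1
  0+1 = 1
  0+1 = 1
  0+0 = 0
  0+0 = 0
  1+0 = 1
  1+1 = 0 carry 1
  1+0+1 = 0 carry 1
  0+1+1 = 0 carry 1
  1+0+1 = 0 carry 1
  1+1+1 = 1 carry 1
  1+1+1 = 1 carry 1
  final carry 1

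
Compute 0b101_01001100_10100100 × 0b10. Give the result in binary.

Multiply each base-2 digit by 2, carrying:
  0×2 = 0 → write 0
  0×2 = 0 → write 0
  1×2 = 2 → write 0 carry 1
  0×2+1 = 1 → write 1
  0×2 = 0 → write 0
  1×2 = 2 → write 0 carry 1
  0×2+1 = 1 → write 1
  1×2 = 2 → write 0 carry 1
  0×2+1 = 1 → write 1
  0×2 = 0 → write 0
  1×2 = 2 → write 0 carry 1
  1×2+1 = 3 → write 1 carry 1
  0×2+1 = 1 → write 1
  0×2 = 0 → write 0
  1×2 = 2 → write 0 carry 1
  0×2+1 = 1 → write 1
  1×2 = 2 → write 0 carry 1
  0×2+1 = 1 → write 1
  1×2 = 2 → write 0 carry 1
  remaining carry: 1

0b10101001100101001000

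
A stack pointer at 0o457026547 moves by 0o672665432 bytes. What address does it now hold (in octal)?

0o1351714201

Add column by column in base 8, right to left:
  7+2 = 1 carry 1
  4+3+1 = 0 carry 1
  5+4+1 = 2 carry 1
  6+5+1 = 4 carry 1
  2+6+1 = 1 carry 1
  0+6+1 = 7
  7+2 = 1 carry 1
  5+7+1 = 5 carry 1
  4+6+1 = 3 carry 1
  final carry 1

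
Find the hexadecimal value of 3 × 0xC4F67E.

0x24EE37A

Multiply each base-16 digit by 3, carrying:
  E×3 = 42 → write A carry 2
  7×3+2 = 23 → write 7 carry 1
  6×3+1 = 19 → write 3 carry 1
  F×3+1 = 46 → write E carry 2
  4×3+2 = 14 → write E
  C×3 = 36 → write 4 carry 2
  remaining carry: 2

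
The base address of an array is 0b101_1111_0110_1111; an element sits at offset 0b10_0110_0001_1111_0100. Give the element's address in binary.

0b101100000101100011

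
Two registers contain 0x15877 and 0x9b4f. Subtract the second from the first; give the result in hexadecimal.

0xbd28

Subtract column by column in base 16:
  7-f → 8 (borrow)
  7-4-1 → 2
  8-b → d (borrow)
  5-9-1 → b (borrow)
  1-0-1 → 0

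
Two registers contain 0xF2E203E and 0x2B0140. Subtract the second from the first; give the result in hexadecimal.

0xF031EFE

Subtract column by column in base 16:
  E-0 → E
  3-4 → F (borrow)
  0-1-1 → E (borrow)
  2-0-1 → 1
  E-B → 3
  2-2 → 0
  F-0 → F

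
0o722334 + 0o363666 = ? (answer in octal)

0o1306222

Add column by column in base 8, right to left:
  4+6 = 2 carry 1
  3+6+1 = 2 carry 1
  3+6+1 = 2 carry 1
  2+3+1 = 6
  2+6 = 0 carry 1
  7+3+1 = 3 carry 1
  final carry 1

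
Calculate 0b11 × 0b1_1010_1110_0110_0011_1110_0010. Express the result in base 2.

0b101000010110010101110100110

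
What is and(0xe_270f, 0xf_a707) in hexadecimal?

0xe2707

AND each hex digit independently (no carries):
  e&f=e, 2&a=2, 7&7=7, 0&0=0, f&7=7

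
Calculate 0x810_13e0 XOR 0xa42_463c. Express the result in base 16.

XOR each hex digit independently (no carries):
  8^a=2, 1^4=5, 0^2=2, 1^4=5, 3^6=5, e^3=d, 0^c=c

0x25255dc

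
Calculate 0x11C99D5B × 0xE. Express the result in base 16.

Multiply each base-16 digit by 14, carrying:
  B×14 = 154 → write A carry 9
  5×14+9 = 79 → write F carry 4
  D×14+4 = 186 → write A carry 11
  9×14+11 = 137 → write 9 carry 8
  9×14+8 = 134 → write 6 carry 8
  C×14+8 = 176 → write 0 carry 11
  1×14+11 = 25 → write 9 carry 1
  1×14+1 = 15 → write F

0xF9069AFA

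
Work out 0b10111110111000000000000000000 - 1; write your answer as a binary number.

0b10111110110111111111111111111

The trailing 18 digits are 0, so subtracting 1 borrows through: they become 1 and the next digit up decrements.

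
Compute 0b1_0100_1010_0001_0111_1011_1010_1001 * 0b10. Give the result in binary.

0b101001010000101111011101010010

Multiply each base-2 digit by 2, carrying:
  1×2 = 2 → write 0 carry 1
  0×2+1 = 1 → write 1
  0×2 = 0 → write 0
  1×2 = 2 → write 0 carry 1
  0×2+1 = 1 → write 1
  1×2 = 2 → write 0 carry 1
  0×2+1 = 1 → write 1
  1×2 = 2 → write 0 carry 1
  1×2+1 = 3 → write 1 carry 1
  1×2+1 = 3 → write 1 carry 1
  0×2+1 = 1 → write 1
  1×2 = 2 → write 0 carry 1
  1×2+1 = 3 → write 1 carry 1
  1×2+1 = 3 → write 1 carry 1
  1×2+1 = 3 → write 1 carry 1
  0×2+1 = 1 → write 1
  1×2 = 2 → write 0 carry 1
  0×2+1 = 1 → write 1
  0×2 = 0 → write 0
  0×2 = 0 → write 0
  0×2 = 0 → write 0
  1×2 = 2 → write 0 carry 1
  0×2+1 = 1 → write 1
  1×2 = 2 → write 0 carry 1
  0×2+1 = 1 → write 1
  0×2 = 0 → write 0
  1×2 = 2 → write 0 carry 1
  0×2+1 = 1 → write 1
  1×2 = 2 → write 0 carry 1
  remaining carry: 1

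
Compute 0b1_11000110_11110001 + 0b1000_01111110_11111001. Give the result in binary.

Add column by column in base 2, right to left:
  1+1 = 0 carry 1
  0+0+1 = 1
  0+0 = 0
  0+1 = 1
  1+1 = 0 carry 1
  1+1+1 = 1 carry 1
  1+1+1 = 1 carry 1
  1+1+1 = 1 carry 1
  0+0+1 = 1
  1+1 = 0 carry 1
  1+1+1 = 1 carry 1
  0+1+1 = 0 carry 1
  0+1+1 = 0 carry 1
  0+1+1 = 0 carry 1
  1+1+1 = 1 carry 1
  1+0+1 = 0 carry 1
  1+0+1 = 0 carry 1
  0+0+1 = 1
  0+0 = 0
  0+1 = 1

0b10100100010111101010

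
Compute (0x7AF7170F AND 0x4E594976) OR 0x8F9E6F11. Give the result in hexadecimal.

0xCFDF6F17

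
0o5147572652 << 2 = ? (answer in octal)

2 bits is not a whole number of base-8 digits; in binary: 101001100111101111010110101010 << 2 = 10100110011110111101011010101000.

0o24636753250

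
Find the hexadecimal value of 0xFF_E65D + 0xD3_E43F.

0x1D3CA9C

Add column by column in base 16, right to left:
  D+F = C carry 1
  5+3+1 = 9
  6+4 = A
  E+E = C carry 1
  F+3+1 = 3 carry 1
  F+D+1 = D carry 1
  final carry 1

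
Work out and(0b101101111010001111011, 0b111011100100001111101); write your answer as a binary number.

0b101001100000001111001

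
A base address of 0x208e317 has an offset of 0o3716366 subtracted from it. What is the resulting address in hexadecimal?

0o3716366 = 0xf9cf6 in hexadecimal.
Subtract column by column in base 16:
  7-6 → 1
  1-f → 2 (borrow)
  3-c-1 → 6 (borrow)
  e-9-1 → 4
  8-f → 9 (borrow)
  0-0-1 → f (borrow)
  2-0-1 → 1

0x1f94621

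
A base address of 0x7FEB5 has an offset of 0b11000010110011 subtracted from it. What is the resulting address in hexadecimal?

0x7CE02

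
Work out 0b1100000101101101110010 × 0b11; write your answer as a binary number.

0b100100010001001001010110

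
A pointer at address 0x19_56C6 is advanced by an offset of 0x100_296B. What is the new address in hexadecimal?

0x1198031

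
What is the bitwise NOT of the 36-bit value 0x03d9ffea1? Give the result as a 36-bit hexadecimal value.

Each hex digit d becomes f−d:
  0→f, 3→c, d→2, 9→6, f→0, f→0, e→1, a→5, 1→e

0xfc260015e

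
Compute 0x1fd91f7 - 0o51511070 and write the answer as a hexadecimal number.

0x156ffbf

0o51511070 = 0xa69238 in hexadecimal.
Subtract column by column in base 16:
  7-8 → f (borrow)
  f-3-1 → b
  1-2 → f (borrow)
  9-9-1 → f (borrow)
  d-6-1 → 6
  f-a → 5
  1-0 → 1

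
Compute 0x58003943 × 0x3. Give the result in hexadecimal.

Multiply each base-16 digit by 3, carrying:
  3×3 = 9 → write 9
  4×3 = 12 → write C
  9×3 = 27 → write B carry 1
  3×3+1 = 10 → write A
  0×3 = 0 → write 0
  0×3 = 0 → write 0
  8×3 = 24 → write 8 carry 1
  5×3+1 = 16 → write 0 carry 1
  remaining carry: 1

0x10800ABC9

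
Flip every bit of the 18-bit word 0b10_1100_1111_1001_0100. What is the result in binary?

0b010011000001101011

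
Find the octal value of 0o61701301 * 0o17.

0o1354124517

Multiply each base-8 digit by 15, carrying:
  1×15 = 15 → write 7 carry 1
  0×15+1 = 1 → write 1
  3×15 = 45 → write 5 carry 5
  1×15+5 = 20 → write 4 carry 2
  0×15+2 = 2 → write 2
  7×15 = 105 → write 1 carry 13
  1×15+13 = 28 → write 4 carry 3
  6×15+3 = 93 → write 5 carry 11
  remaining carry: 13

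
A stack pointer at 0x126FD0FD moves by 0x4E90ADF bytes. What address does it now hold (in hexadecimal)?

0x1758DBDC

Add column by column in base 16, right to left:
  D+F = C carry 1
  F+D+1 = D carry 1
  0+A+1 = B
  D+0 = D
  F+9 = 8 carry 1
  6+E+1 = 5 carry 1
  2+4+1 = 7
  1+0 = 1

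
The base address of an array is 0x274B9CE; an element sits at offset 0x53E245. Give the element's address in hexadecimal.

0x2C89C13

Add column by column in base 16, right to left:
  E+5 = 3 carry 1
  C+4+1 = 1 carry 1
  9+2+1 = C
  B+E = 9 carry 1
  4+3+1 = 8
  7+5 = C
  2+0 = 2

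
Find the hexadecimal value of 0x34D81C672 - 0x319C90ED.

Subtract column by column in base 16:
  2-D → 5 (borrow)
  7-E-1 → 8 (borrow)
  6-0-1 → 5
  C-9 → 3
  1-C → 5 (borrow)
  8-9-1 → E (borrow)
  D-1-1 → B
  4-3 → 1
  3-0 → 3

0x31BE53585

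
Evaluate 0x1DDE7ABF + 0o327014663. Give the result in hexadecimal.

0x213A9472

0o327014663 = 0x35C19B3 in hexadecimal.
Add column by column in base 16, right to left:
  F+3 = 2 carry 1
  B+B+1 = 7 carry 1
  A+9+1 = 4 carry 1
  7+1+1 = 9
  E+C = A carry 1
  D+5+1 = 3 carry 1
  D+3+1 = 1 carry 1
  1+0+1 = 2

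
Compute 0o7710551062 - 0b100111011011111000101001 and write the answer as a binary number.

0b111110100001010001010000001001

0o7710551062 = 0b111111001000101101001000110010 in binary.
Subtract column by column in base 2:
  0-1 → 1 (borrow)
  1-0-1 → 0
  0-0 → 0
  0-1 → 1 (borrow)
  1-0-1 → 0
  1-1 → 0
  0-0 → 0
  0-0 → 0
  0-0 → 0
  1-1 → 0
  0-1 → 1 (borrow)
  0-1-1 → 0 (borrow)
  1-1-1 → 1 (borrow)
  0-1-1 → 0 (borrow)
  1-0-1 → 0
  1-1 → 0
  0-1 → 1 (borrow)
  1-0-1 → 0
  0-1 → 1 (borrow)
  0-1-1 → 0 (borrow)
  0-1-1 → 0 (borrow)
  1-0-1 → 0
  0-0 → 0
  0-1 → 1 (borrow)
  1-0-1 → 0
  1-0 → 1
  1-0 → 1
  1-0 → 1
  1-0 → 1
  1-0 → 1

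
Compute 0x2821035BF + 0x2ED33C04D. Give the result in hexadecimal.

0x56F43F60C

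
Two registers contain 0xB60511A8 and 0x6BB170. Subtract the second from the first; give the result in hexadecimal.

0xB5996038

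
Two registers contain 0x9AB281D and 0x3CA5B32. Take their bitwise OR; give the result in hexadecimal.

OR each hex digit independently (no carries):
  9|3=B, A|C=E, B|A=B, 2|5=7, 8|B=B, 1|3=3, D|2=F

0xBEB7B3F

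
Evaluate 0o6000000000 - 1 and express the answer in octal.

The trailing 9 digits are 0, so subtracting 1 borrows through: they become 7 and the next digit up decrements.

0o5777777777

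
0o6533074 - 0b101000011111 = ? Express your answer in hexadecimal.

0o6533074 = 0x1AB63C in hexadecimal.
0b101000011111 = 0xA1F in hexadecimal.
Subtract column by column in base 16:
  C-F → D (borrow)
  3-1-1 → 1
  6-A → C (borrow)
  B-0-1 → A
  A-0 → A
  1-0 → 1

0x1AAC1D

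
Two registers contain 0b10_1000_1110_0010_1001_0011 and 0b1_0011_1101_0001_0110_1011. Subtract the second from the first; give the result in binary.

Subtract column by column in base 2:
  1-1 → 0
  1-1 → 0
  0-0 → 0
  0-1 → 1 (borrow)
  1-0-1 → 0
  0-1 → 1 (borrow)
  0-1-1 → 0 (borrow)
  1-0-1 → 0
  0-1 → 1 (borrow)
  1-0-1 → 0
  0-0 → 0
  0-0 → 0
  0-1 → 1 (borrow)
  1-0-1 → 0
  1-1 → 0
  1-1 → 0
  0-1 → 1 (borrow)
  0-1-1 → 0 (borrow)
  0-0-1 → 1 (borrow)
  1-0-1 → 0
  0-1 → 1 (borrow)
  1-0-1 → 0

0b101010001000100101000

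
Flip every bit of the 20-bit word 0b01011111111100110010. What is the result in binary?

0b10100000000011001101

Invert each bit: 01011111111100110010 → 10100000000011001101.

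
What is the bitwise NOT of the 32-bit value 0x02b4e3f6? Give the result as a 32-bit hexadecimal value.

Each hex digit d becomes f−d:
  0→f, 2→d, b→4, 4→b, e→1, 3→c, f→0, 6→9

0xfd4b1c09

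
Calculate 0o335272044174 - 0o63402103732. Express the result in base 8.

0o251667740242

Subtract column by column in base 8:
  4-2 → 2
  7-3 → 4
  1-7 → 2 (borrow)
  4-3-1 → 0
  4-0 → 4
  0-1 → 7 (borrow)
  2-2-1 → 7 (borrow)
  7-0-1 → 6
  2-4 → 6 (borrow)
  5-3-1 → 1
  3-6 → 5 (borrow)
  3-0-1 → 2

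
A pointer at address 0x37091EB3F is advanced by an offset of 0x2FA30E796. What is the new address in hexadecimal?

0x66AC2D2D5

Add column by column in base 16, right to left:
  F+6 = 5 carry 1
  3+9+1 = D
  B+7 = 2 carry 1
  E+E+1 = D carry 1
  1+0+1 = 2
  9+3 = C
  0+A = A
  7+F = 6 carry 1
  3+2+1 = 6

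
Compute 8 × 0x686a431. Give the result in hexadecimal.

Multiply each base-16 digit by 8, carrying:
  1×8 = 8 → write 8
  3×8 = 24 → write 8 carry 1
  4×8+1 = 33 → write 1 carry 2
  a×8+2 = 82 → write 2 carry 5
  6×8+5 = 53 → write 5 carry 3
  8×8+3 = 67 → write 3 carry 4
  6×8+4 = 52 → write 4 carry 3
  remaining carry: 3

0x34352188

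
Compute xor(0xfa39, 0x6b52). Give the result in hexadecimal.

XOR each hex digit independently (no carries):
  f^6=9, a^b=1, 3^5=6, 9^2=b

0x916b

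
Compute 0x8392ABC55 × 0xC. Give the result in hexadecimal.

0x62AE00D3FC

Multiply each base-16 digit by 12, carrying:
  5×12 = 60 → write C carry 3
  5×12+3 = 63 → write F carry 3
  C×12+3 = 147 → write 3 carry 9
  B×12+9 = 141 → write D carry 8
  A×12+8 = 128 → write 0 carry 8
  2×12+8 = 32 → write 0 carry 2
  9×12+2 = 110 → write E carry 6
  3×12+6 = 42 → write A carry 2
  8×12+2 = 98 → write 2 carry 6
  remaining carry: 6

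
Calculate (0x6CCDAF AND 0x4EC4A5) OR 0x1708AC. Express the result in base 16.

0x5FCCAD

0x6CCDAF AND 0x4EC4A5 = 0x4CC4A5.
Then OR with 0x1708AC.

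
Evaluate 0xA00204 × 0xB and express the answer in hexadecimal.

Multiply each base-16 digit by 11, carrying:
  4×11 = 44 → write C carry 2
  0×11+2 = 2 → write 2
  2×11 = 22 → write 6 carry 1
  0×11+1 = 1 → write 1
  0×11 = 0 → write 0
  A×11 = 110 → write E carry 6
  remaining carry: 6

0x6E0162C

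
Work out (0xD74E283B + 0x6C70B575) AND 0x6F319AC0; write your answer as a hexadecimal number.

0x43309880

Add column by column in base 16, right to left:
  B+5 = 0 carry 1
  3+7+1 = B
  8+5 = D
  2+B = D
  E+0 = E
  4+7 = B
  7+C = 3 carry 1
  D+6+1 = 4 carry 1
  final carry 1
Sum = 0x143BEDDB0; now AND with 0x6F319AC0:
  1&0=0, 4&6=4, 3&F=3, B&3=3, E&1=0, D&9=9, D&A=8, B&C=8, 0&0=0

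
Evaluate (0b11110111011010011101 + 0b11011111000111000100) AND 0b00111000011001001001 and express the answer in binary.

Add column by column in base 2, right to left:
  1+0 = 1
  0+0 = 0
  1+1 = 0 carry 1
  1+0+1 = 0 carry 1
  1+0+1 = 0 carry 1
  0+0+1 = 1
  0+1 = 1
  1+1 = 0 carry 1
  0+1+1 = 0 carry 1
  1+0+1 = 0 carry 1
  1+0+1 = 0 carry 1
  0+0+1 = 1
  1+1 = 0 carry 1
  1+1+1 = 1 carry 1
  1+1+1 = 1 carry 1
  0+1+1 = 0 carry 1
  1+1+1 = 1 carry 1
  1+0+1 = 0 carry 1
  1+1+1 = 1 carry 1
  1+1+1 = 1 carry 1
  final carry 1
Sum = 0b111010110100001100001; now AND with 0b00111000011001001001:
  111010110100001100001
& 000111000011001001001
= 000010000000001000001

0b10000000001000001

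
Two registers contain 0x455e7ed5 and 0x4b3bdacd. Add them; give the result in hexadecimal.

Add column by column in base 16, right to left:
  5+d = 2 carry 1
  d+c+1 = a carry 1
  e+a+1 = 9 carry 1
  7+d+1 = 5 carry 1
  e+b+1 = a carry 1
  5+3+1 = 9
  5+b = 0 carry 1
  4+4+1 = 9

0x909a59a2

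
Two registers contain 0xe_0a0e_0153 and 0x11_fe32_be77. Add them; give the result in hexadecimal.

0x200840bfca

Add column by column in base 16, right to left:
  3+7 = a
  5+7 = c
  1+e = f
  0+b = b
  e+2 = 0 carry 1
  0+3+1 = 4
  a+e = 8 carry 1
  0+f+1 = 0 carry 1
  e+1+1 = 0 carry 1
  0+1+1 = 2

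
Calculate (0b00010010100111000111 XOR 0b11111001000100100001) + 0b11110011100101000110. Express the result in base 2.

First 0b00010010100111000111 XOR 0b11111001000100100001 = 0b11101011100011100110.
Add column by column in base 2, right to left:
  0+0 = 0
  1+1 = 0 carry 1
  1+1+1 = 1 carry 1
  0+0+1 = 1
  0+0 = 0
  1+0 = 1
  1+1 = 0 carry 1
  1+0+1 = 0 carry 1
  0+1+1 = 0 carry 1
  0+0+1 = 1
  0+0 = 0
  1+1 = 0 carry 1
  1+1+1 = 1 carry 1
  1+1+1 = 1 carry 1
  0+0+1 = 1
  1+0 = 1
  0+1 = 1
  1+1 = 0 carry 1
  1+1+1 = 1 carry 1
  1+1+1 = 1 carry 1
  final carry 1

0b111011111001000101100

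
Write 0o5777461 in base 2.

Each octal digit is 3 bits: 5=101 7=111 7=111 7=111 4=100 6=110 1=001.

0b101111111111100110001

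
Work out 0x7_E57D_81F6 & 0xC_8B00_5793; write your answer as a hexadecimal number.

AND each hex digit independently (no carries):
  7&C=4, E&8=8, 5&B=1, 7&0=0, D&0=0, 8&5=0, 1&7=1, F&9=9, 6&3=2

0x481000192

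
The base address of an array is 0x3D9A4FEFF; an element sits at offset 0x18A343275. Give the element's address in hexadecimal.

Add column by column in base 16, right to left:
  F+5 = 4 carry 1
  F+7+1 = 7 carry 1
  E+2+1 = 1 carry 1
  F+3+1 = 3 carry 1
  4+4+1 = 9
  A+3 = D
  9+A = 3 carry 1
  D+8+1 = 6 carry 1
  3+1+1 = 5

0x563D93174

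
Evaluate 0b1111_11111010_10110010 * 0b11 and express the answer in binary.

0b1011111111000000010110

Multiply each base-2 digit by 3, carrying:
  0×3 = 0 → write 0
  1×3 = 3 → write 1 carry 1
  0×3+1 = 1 → write 1
  0×3 = 0 → write 0
  1×3 = 3 → write 1 carry 1
  1×3+1 = 4 → write 0 carry 2
  0×3+2 = 2 → write 0 carry 1
  1×3+1 = 4 → write 0 carry 2
  0×3+2 = 2 → write 0 carry 1
  1×3+1 = 4 → write 0 carry 2
  0×3+2 = 2 → write 0 carry 1
  1×3+1 = 4 → write 0 carry 2
  1×3+2 = 5 → write 1 carry 2
  1×3+2 = 5 → write 1 carry 2
  1×3+2 = 5 → write 1 carry 2
  1×3+2 = 5 → write 1 carry 2
  1×3+2 = 5 → write 1 carry 2
  1×3+2 = 5 → write 1 carry 2
  1×3+2 = 5 → write 1 carry 2
  1×3+2 = 5 → write 1 carry 2
  remaining carry: 10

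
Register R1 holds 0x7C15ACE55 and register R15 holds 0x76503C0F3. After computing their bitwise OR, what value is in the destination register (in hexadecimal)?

OR each hex digit independently (no carries):
  7|7=7, C|6=E, 1|5=5, 5|0=5, A|3=B, C|C=C, E|0=E, 5|F=F, 5|3=7

0x7E55BCEF7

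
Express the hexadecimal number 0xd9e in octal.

0o6636

Expand each hex digit to 4 bits: d=1101 9=1001 e=1110.
Group the bits in threes: 110 110 011 110 → 6636.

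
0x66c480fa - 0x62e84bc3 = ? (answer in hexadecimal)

0x3dc3537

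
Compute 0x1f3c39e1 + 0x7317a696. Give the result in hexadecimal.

Add column by column in base 16, right to left:
  1+6 = 7
  e+9 = 7 carry 1
  9+6+1 = 0 carry 1
  3+a+1 = e
  c+7 = 3 carry 1
  3+1+1 = 5
  f+3 = 2 carry 1
  1+7+1 = 9

0x9253e077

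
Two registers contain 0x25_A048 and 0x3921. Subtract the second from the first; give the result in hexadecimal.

Subtract column by column in base 16:
  8-1 → 7
  4-2 → 2
  0-9 → 7 (borrow)
  A-3-1 → 6
  5-0 → 5
  2-0 → 2

0x256727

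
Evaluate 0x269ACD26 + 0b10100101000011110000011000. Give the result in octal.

0x269ACD26 = 0o4646546446 in octal.
0b10100101000011110000011000 = 0o245036030 in octal.
Add column by column in base 8, right to left:
  6+0 = 6
  4+3 = 7
  4+0 = 4
  6+6 = 4 carry 1
  4+3+1 = 0 carry 1
  5+0+1 = 6
  6+5 = 3 carry 1
  4+4+1 = 1 carry 1
  6+2+1 = 1 carry 1
  4+0+1 = 5

0o5113604476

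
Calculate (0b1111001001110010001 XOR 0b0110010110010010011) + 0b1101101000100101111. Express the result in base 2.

First 0b1111001001110010001 XOR 0b0110010110010010011 = 0b1001011111100000010.
Add column by column in base 2, right to left:
  0+1 = 1
  1+1 = 0 carry 1
  0+1+1 = 0 carry 1
  0+1+1 = 0 carry 1
  0+0+1 = 1
  0+1 = 1
  0+0 = 0
  0+0 = 0
  1+1 = 0 carry 1
  1+0+1 = 0 carry 1
  1+0+1 = 0 carry 1
  1+0+1 = 0 carry 1
  1+1+1 = 1 carry 1
  1+0+1 = 0 carry 1
  0+1+1 = 0 carry 1
  1+1+1 = 1 carry 1
  0+0+1 = 1
  0+1 = 1
  1+1 = 0 carry 1
  final carry 1

0b10111001000000110001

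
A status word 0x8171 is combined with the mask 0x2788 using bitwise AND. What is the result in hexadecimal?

0x0100

AND each hex digit independently (no carries):
  8&2=0, 1&7=1, 7&8=0, 1&8=0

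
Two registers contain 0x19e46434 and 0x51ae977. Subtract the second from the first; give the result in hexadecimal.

Subtract column by column in base 16:
  4-7 → d (borrow)
  3-7-1 → b (borrow)
  4-9-1 → a (borrow)
  6-e-1 → 7 (borrow)
  4-a-1 → 9 (borrow)
  e-1-1 → c
  9-5 → 4
  1-0 → 1

0x14c97abd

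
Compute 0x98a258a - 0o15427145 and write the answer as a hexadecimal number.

0x953f725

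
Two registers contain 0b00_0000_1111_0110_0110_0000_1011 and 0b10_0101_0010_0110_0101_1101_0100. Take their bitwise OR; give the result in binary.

OR bit by bit (1 where either bit is 1):
  00000011110110011000001011
| 10010100100110010111010100
= 10010111110110011111011111

0b10010111110110011111011111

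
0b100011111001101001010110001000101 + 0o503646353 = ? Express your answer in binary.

0b100100100010000111111100100110000

0o503646353 = 0b101000011110100110011101011 in binary.
Add column by column in base 2, right to left:
  1+1 = 0 carry 1
  0+1+1 = 0 carry 1
  1+0+1 = 0 carry 1
  0+1+1 = 0 carry 1
  0+0+1 = 1
  0+1 = 1
  1+1 = 0 carry 1
  0+1+1 = 0 carry 1
  0+0+1 = 1
  0+0 = 0
  1+1 = 0 carry 1
  1+1+1 = 1 carry 1
  0+0+1 = 1
  1+0 = 1
  0+1 = 1
  1+0 = 1
  0+1 = 1
  0+1 = 1
  1+1 = 0 carry 1
  0+1+1 = 0 carry 1
  1+0+1 = 0 carry 1
  1+0+1 = 0 carry 1
  0+0+1 = 1
  0+0 = 0
  1+1 = 0 carry 1
  1+0+1 = 0 carry 1
  1+1+1 = 1 carry 1
  1+0+1 = 0 carry 1
  1+0+1 = 0 carry 1
  0+0+1 = 1
  0+0 = 0
  0+0 = 0
  1+0 = 1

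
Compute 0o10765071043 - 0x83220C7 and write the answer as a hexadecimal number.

0x3FA2515C

0o10765071043 = 0x47D47223 in hexadecimal.
Subtract column by column in base 16:
  3-7 → C (borrow)
  2-C-1 → 5 (borrow)
  2-0-1 → 1
  7-2 → 5
  4-2 → 2
  D-3 → A
  7-8 → F (borrow)
  4-0-1 → 3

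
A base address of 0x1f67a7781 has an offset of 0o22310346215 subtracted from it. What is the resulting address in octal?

0x1f67a7781 = 0o76636473601 in octal.
Subtract column by column in base 8:
  1-5 → 4 (borrow)
  0-1-1 → 6 (borrow)
  6-2-1 → 3
  3-6 → 5 (borrow)
  7-4-1 → 2
  4-3 → 1
  6-0 → 6
  3-1 → 2
  6-3 → 3
  6-2 → 4
  7-2 → 5

0o54326125364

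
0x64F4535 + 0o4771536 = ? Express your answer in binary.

0x64F4535 = 0b110010011110100010100110101 in binary.
0o4771536 = 0b100111111001101011110 in binary.
Add column by column in base 2, right to left:
  1+0 = 1
  0+1 = 1
  1+1 = 0 carry 1
  0+1+1 = 0 carry 1
  1+1+1 = 1 carry 1
  1+0+1 = 0 carry 1
  0+1+1 = 0 carry 1
  0+0+1 = 1
  1+1 = 0 carry 1
  0+1+1 = 0 carry 1
  1+0+1 = 0 carry 1
  0+0+1 = 1
  0+1 = 1
  0+1 = 1
  1+1 = 0 carry 1
  0+1+1 = 0 carry 1
  1+1+1 = 1 carry 1
  1+1+1 = 1 carry 1
  1+0+1 = 0 carry 1
  1+0+1 = 0 carry 1
  0+1+1 = 0 carry 1
  0+0+1 = 1
  1+0 = 1
  0+0 = 0
  0+0 = 0
  1+0 = 1
  1+0 = 1

0b110011000110011100010010011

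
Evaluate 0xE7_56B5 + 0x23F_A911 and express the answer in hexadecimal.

Add column by column in base 16, right to left:
  5+1 = 6
  B+1 = C
  6+9 = F
  5+A = F
  7+F = 6 carry 1
  E+3+1 = 2 carry 1
  0+2+1 = 3

0x326FFC6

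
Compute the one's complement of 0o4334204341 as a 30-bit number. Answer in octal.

0o3443573436

Each oct digit d becomes 7−d:
  4→3, 3→4, 3→4, 4→3, 2→5, 0→7, 4→3, 3→4, 4→3, 1→6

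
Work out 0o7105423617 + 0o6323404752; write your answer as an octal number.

0o15431030571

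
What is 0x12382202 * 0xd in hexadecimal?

0xecd9ba1a

Multiply each base-16 digit by 13, carrying:
  2×13 = 26 → write a carry 1
  0×13+1 = 1 → write 1
  2×13 = 26 → write a carry 1
  2×13+1 = 27 → write b carry 1
  8×13+1 = 105 → write 9 carry 6
  3×13+6 = 45 → write d carry 2
  2×13+2 = 28 → write c carry 1
  1×13+1 = 14 → write e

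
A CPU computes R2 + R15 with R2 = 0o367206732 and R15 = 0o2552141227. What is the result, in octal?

0o3141350161

Add column by column in base 8, right to left:
  2+7 = 1 carry 1
  3+2+1 = 6
  7+2 = 1 carry 1
  6+1+1 = 0 carry 1
  0+4+1 = 5
  2+1 = 3
  7+2 = 1 carry 1
  6+5+1 = 4 carry 1
  3+5+1 = 1 carry 1
  0+2+1 = 3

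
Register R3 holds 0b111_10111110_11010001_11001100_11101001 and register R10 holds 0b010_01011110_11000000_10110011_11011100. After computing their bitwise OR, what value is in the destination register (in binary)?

OR bit by bit (1 where either bit is 1):
  11110111110110100011100110011101001
| 01001011110110000001011001111011100
= 11111111110110100011111111111111101

0b11111111110110100011111111111111101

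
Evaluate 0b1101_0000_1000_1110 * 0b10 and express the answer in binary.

0b11010000100011100

Multiply each base-2 digit by 2, carrying:
  0×2 = 0 → write 0
  1×2 = 2 → write 0 carry 1
  1×2+1 = 3 → write 1 carry 1
  1×2+1 = 3 → write 1 carry 1
  0×2+1 = 1 → write 1
  0×2 = 0 → write 0
  0×2 = 0 → write 0
  1×2 = 2 → write 0 carry 1
  0×2+1 = 1 → write 1
  0×2 = 0 → write 0
  0×2 = 0 → write 0
  0×2 = 0 → write 0
  1×2 = 2 → write 0 carry 1
  0×2+1 = 1 → write 1
  1×2 = 2 → write 0 carry 1
  1×2+1 = 3 → write 1 carry 1
  remaining carry: 1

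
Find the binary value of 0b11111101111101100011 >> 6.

0b11111101111101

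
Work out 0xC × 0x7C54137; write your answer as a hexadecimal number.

0x5D3F0E94

Multiply each base-16 digit by 12, carrying:
  7×12 = 84 → write 4 carry 5
  3×12+5 = 41 → write 9 carry 2
  1×12+2 = 14 → write E
  4×12 = 48 → write 0 carry 3
  5×12+3 = 63 → write F carry 3
  C×12+3 = 147 → write 3 carry 9
  7×12+9 = 93 → write D carry 5
  remaining carry: 5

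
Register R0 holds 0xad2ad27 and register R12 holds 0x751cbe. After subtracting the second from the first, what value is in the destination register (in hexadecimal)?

Subtract column by column in base 16:
  7-e → 9 (borrow)
  2-b-1 → 6 (borrow)
  d-c-1 → 0
  a-1 → 9
  2-5 → d (borrow)
  d-7-1 → 5
  a-0 → a

0xa5d9069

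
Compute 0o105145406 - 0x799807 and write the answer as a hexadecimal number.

0o105145406 = 0x114CB06 in hexadecimal.
Subtract column by column in base 16:
  6-7 → F (borrow)
  0-0-1 → F (borrow)
  B-8-1 → 2
  C-9 → 3
  4-9 → B (borrow)
  1-7-1 → 9 (borrow)
  1-0-1 → 0

0x9B32FF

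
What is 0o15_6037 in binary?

0b1101110000011111

Each octal digit is 3 bits: 1=001 5=101 6=110 0=000 3=011 7=111.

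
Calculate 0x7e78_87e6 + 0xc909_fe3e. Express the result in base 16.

0x147828624

Add column by column in base 16, right to left:
  6+e = 4 carry 1
  e+3+1 = 2 carry 1
  7+e+1 = 6 carry 1
  8+f+1 = 8 carry 1
  8+9+1 = 2 carry 1
  7+0+1 = 8
  e+9 = 7 carry 1
  7+c+1 = 4 carry 1
  final carry 1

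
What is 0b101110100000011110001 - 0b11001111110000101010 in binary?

Subtract column by column in base 2:
  1-0 → 1
  0-1 → 1 (borrow)
  0-0-1 → 1 (borrow)
  0-1-1 → 0 (borrow)
  1-0-1 → 0
  1-1 → 0
  1-0 → 1
  1-0 → 1
  0-0 → 0
  0-0 → 0
  0-1 → 1 (borrow)
  0-1-1 → 0 (borrow)
  0-1-1 → 0 (borrow)
  0-1-1 → 0 (borrow)
  1-1-1 → 1 (borrow)
  0-1-1 → 0 (borrow)
  1-0-1 → 0
  1-0 → 1
  1-1 → 0
  0-1 → 1 (borrow)
  1-0-1 → 0

0b10100100010011000111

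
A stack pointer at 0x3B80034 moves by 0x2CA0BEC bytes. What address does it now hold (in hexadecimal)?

0x6820C20

Add column by column in base 16, right to left:
  4+C = 0 carry 1
  3+E+1 = 2 carry 1
  0+B+1 = C
  0+0 = 0
  8+A = 2 carry 1
  B+C+1 = 8 carry 1
  3+2+1 = 6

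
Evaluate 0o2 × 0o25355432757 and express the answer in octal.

0o52733065736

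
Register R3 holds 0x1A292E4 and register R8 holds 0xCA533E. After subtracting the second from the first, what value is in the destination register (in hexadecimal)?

0xD83FA6

Subtract column by column in base 16:
  4-E → 6 (borrow)
  E-3-1 → A
  2-3 → F (borrow)
  9-5-1 → 3
  2-A → 8 (borrow)
  A-C-1 → D (borrow)
  1-0-1 → 0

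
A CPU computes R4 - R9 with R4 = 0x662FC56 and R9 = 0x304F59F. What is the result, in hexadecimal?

0x35E06B7

Subtract column by column in base 16:
  6-F → 7 (borrow)
  5-9-1 → B (borrow)
  C-5-1 → 6
  F-F → 0
  2-4 → E (borrow)
  6-0-1 → 5
  6-3 → 3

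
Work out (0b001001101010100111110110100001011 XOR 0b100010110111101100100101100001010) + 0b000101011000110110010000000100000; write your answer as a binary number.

First 0b001001101010100111110110100001011 XOR 0b100010110111101100100101100001010 = 0b101011011101001011010011000000001.
Add column by column in base 2, right to left:
  1+0 = 1
  0+0 = 0
  0+0 = 0
  0+0 = 0
  0+0 = 0
  0+1 = 1
  0+0 = 0
  0+0 = 0
  0+0 = 0
  1+0 = 1
  1+0 = 1
  0+0 = 0
  0+0 = 0
  1+1 = 0 carry 1
  0+0+1 = 1
  1+0 = 1
  1+1 = 0 carry 1
  0+1+1 = 0 carry 1
  1+0+1 = 0 carry 1
  0+1+1 = 0 carry 1
  0+1+1 = 0 carry 1
  1+0+1 = 0 carry 1
  0+0+1 = 1
  1+0 = 1
  1+1 = 0 carry 1
  1+1+1 = 1 carry 1
  0+0+1 = 1
  1+1 = 0 carry 1
  1+0+1 = 0 carry 1
  0+1+1 = 0 carry 1
  1+0+1 = 0 carry 1
  0+0+1 = 1
  1+0 = 1

0b110000110110000001100011000100001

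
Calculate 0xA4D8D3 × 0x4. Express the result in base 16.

0x293634C

Multiply each base-16 digit by 4, carrying:
  3×4 = 12 → write C
  D×4 = 52 → write 4 carry 3
  8×4+3 = 35 → write 3 carry 2
  D×4+2 = 54 → write 6 carry 3
  4×4+3 = 19 → write 3 carry 1
  A×4+1 = 41 → write 9 carry 2
  remaining carry: 2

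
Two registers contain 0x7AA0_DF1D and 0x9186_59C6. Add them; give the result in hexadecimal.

0x10C2738E3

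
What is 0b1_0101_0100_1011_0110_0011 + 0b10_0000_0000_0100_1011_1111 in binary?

0b1101010101000000100010

Add column by column in base 2, right to left:
  1+1 = 0 carry 1
  1+1+1 = 1 carry 1
  0+1+1 = 0 carry 1
  0+1+1 = 0 carry 1
  0+1+1 = 0 carry 1
  1+1+1 = 1 carry 1
  1+0+1 = 0 carry 1
  0+1+1 = 0 carry 1
  1+0+1 = 0 carry 1
  1+0+1 = 0 carry 1
  0+1+1 = 0 carry 1
  1+0+1 = 0 carry 1
  0+0+1 = 1
  0+0 = 0
  1+0 = 1
  0+0 = 0
  1+0 = 1
  0+0 = 0
  1+0 = 1
  0+0 = 0
  1+0 = 1
  0+1 = 1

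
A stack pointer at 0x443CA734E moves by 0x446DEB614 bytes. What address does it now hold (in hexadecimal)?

Add column by column in base 16, right to left:
  E+4 = 2 carry 1
  4+1+1 = 6
  3+6 = 9
  7+B = 2 carry 1
  A+E+1 = 9 carry 1
  C+D+1 = A carry 1
  3+6+1 = A
  4+4 = 8
  4+4 = 8

0x88AA92962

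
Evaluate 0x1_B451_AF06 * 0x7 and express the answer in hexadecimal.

0xBEE3BC92A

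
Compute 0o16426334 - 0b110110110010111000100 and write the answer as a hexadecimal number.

0x1EC718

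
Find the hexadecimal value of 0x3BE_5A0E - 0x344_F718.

Subtract column by column in base 16:
  E-8 → 6
  0-1 → F (borrow)
  A-7-1 → 2
  5-F → 6 (borrow)
  E-4-1 → 9
  B-4 → 7
  3-3 → 0

0x7962F6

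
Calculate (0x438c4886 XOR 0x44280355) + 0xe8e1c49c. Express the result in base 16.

0xf086106f

First 0x438c4886 XOR 0x44280355 = 0x07a44bd3.
Add column by column in base 16, right to left:
  3+c = f
  d+9 = 6 carry 1
  b+4+1 = 0 carry 1
  4+c+1 = 1 carry 1
  4+1+1 = 6
  a+e = 8 carry 1
  7+8+1 = 0 carry 1
  0+e+1 = f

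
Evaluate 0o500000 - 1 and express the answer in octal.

The trailing 5 digits are 0, so subtracting 1 borrows through: they become 7 and the next digit up decrements.

0o477777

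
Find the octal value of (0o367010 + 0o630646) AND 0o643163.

Add column by column in base 8, right to left:
  0+6 = 6
  1+4 = 5
  0+6 = 6
  7+0 = 7
  6+3 = 1 carry 1
  3+6+1 = 2 carry 1
  final carry 1
Sum = 0o1217656; now AND with 0o643163:
  1&0=0, 2&6=2, 1&4=0, 7&3=3, 6&1=0, 5&6=4, 6&3=2

0o203042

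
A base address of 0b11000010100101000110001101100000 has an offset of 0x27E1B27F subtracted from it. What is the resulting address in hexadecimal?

0x9AB2B0E1

0b11000010100101000110001101100000 = 0xC2946360 in hexadecimal.
Subtract column by column in base 16:
  0-F → 1 (borrow)
  6-7-1 → E (borrow)
  3-2-1 → 0
  6-B → B (borrow)
  4-1-1 → 2
  9-E → B (borrow)
  2-7-1 → A (borrow)
  C-2-1 → 9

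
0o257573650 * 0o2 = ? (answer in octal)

0o537367520

Multiply each base-8 digit by 2, carrying:
  0×2 = 0 → write 0
  5×2 = 10 → write 2 carry 1
  6×2+1 = 13 → write 5 carry 1
  3×2+1 = 7 → write 7
  7×2 = 14 → write 6 carry 1
  5×2+1 = 11 → write 3 carry 1
  7×2+1 = 15 → write 7 carry 1
  5×2+1 = 11 → write 3 carry 1
  2×2+1 = 5 → write 5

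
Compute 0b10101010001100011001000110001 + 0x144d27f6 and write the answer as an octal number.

0o5144655047

0b10101010001100011001000110001 = 0o2521431061 in octal.
0x144d27f6 = 0o2423223766 in octal.
Add column by column in base 8, right to left:
  1+6 = 7
  6+6 = 4 carry 1
  0+7+1 = 0 carry 1
  1+3+1 = 5
  3+2 = 5
  4+2 = 6
  1+3 = 4
  2+2 = 4
  5+4 = 1 carry 1
  2+2+1 = 5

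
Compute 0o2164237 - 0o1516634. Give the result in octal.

0o445403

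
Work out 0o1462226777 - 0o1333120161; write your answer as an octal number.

Subtract column by column in base 8:
  7-1 → 6
  7-6 → 1
  7-1 → 6
  6-0 → 6
  2-2 → 0
  2-1 → 1
  2-3 → 7 (borrow)
  6-3-1 → 2
  4-3 → 1
  1-1 → 0

0o127106616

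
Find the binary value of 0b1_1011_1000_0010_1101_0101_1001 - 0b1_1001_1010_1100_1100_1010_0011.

0b111010110000010110110

Subtract column by column in base 2:
  1-1 → 0
  0-1 → 1 (borrow)
  0-0-1 → 1 (borrow)
  1-0-1 → 0
  1-0 → 1
  0-1 → 1 (borrow)
  1-0-1 → 0
  0-1 → 1 (borrow)
  1-0-1 → 0
  0-0 → 0
  1-1 → 0
  1-1 → 0
  0-0 → 0
  1-0 → 1
  0-1 → 1 (borrow)
  0-1-1 → 0 (borrow)
  0-0-1 → 1 (borrow)
  0-1-1 → 0 (borrow)
  0-0-1 → 1 (borrow)
  1-1-1 → 1 (borrow)
  1-1-1 → 1 (borrow)
  1-0-1 → 0
  0-0 → 0
  1-1 → 0
  1-1 → 0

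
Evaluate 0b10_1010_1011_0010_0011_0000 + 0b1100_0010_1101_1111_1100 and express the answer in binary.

Add column by column in base 2, right to left:
  0+0 = 0
  0+0 = 0
  0+1 = 1
  0+1 = 1
  1+1 = 0 carry 1
  1+1+1 = 1 carry 1
  0+1+1 = 0 carry 1
  0+1+1 = 0 carry 1
  0+1+1 = 0 carry 1
  1+0+1 = 0 carry 1
  0+1+1 = 0 carry 1
  0+1+1 = 0 carry 1
  1+0+1 = 0 carry 1
  1+1+1 = 1 carry 1
  0+0+1 = 1
  1+0 = 1
  0+0 = 0
  1+0 = 1
  0+1 = 1
  1+1 = 0 carry 1
  0+0+1 = 1
  1+0 = 1

0b1101101110000000101100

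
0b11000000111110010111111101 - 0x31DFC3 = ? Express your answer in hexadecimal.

0x2D2063A

0b11000000111110010111111101 = 0x303E5FD in hexadecimal.
Subtract column by column in base 16:
  D-3 → A
  F-C → 3
  5-F → 6 (borrow)
  E-D-1 → 0
  3-1 → 2
  0-3 → D (borrow)
  3-0-1 → 2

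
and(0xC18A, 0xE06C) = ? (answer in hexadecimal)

0xC008

AND each hex digit independently (no carries):
  C&E=C, 1&0=0, 8&6=0, A&C=8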